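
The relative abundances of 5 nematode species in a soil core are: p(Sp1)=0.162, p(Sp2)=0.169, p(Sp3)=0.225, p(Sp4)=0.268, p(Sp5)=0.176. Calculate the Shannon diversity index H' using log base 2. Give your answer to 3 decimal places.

2.293

Each pᵢ log₂ pᵢ term (working shown to 5 dp, full precision carried): 0.162×(-2.62593)=-0.42540, 0.169×(-2.56490)=-0.43347, 0.225×(-2.15200)=-0.48420, 0.268×(-1.89970)=-0.50912, 0.176×(-2.50635)=-0.44112.
Sum = -2.29331, so H' = 2.293.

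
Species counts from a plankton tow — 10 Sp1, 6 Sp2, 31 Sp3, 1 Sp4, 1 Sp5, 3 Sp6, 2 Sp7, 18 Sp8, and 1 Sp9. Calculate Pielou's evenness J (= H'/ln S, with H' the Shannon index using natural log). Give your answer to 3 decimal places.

0.725

Total N = 10+6+31+1+1+3+2+18+1 = 73, so the proportions are 0.13699, 0.08219, 0.42466, 0.0137, 0.0137, 0.0411, 0.0274, 0.24658, 0.0137 (working shown to 5 dp, full precision carried).
H' = −Σ pᵢ ln pᵢ = −((-0.27231) + (-0.20537) + (-0.36371) + (-0.05877) + (-0.05877) + (-0.13117) + (-0.09856) + (-0.34523) + (-0.05877)) = 1.59267.
With S = 9 species, ln S = 2.19722, so J = 1.59267/2.19722 = 0.72485, i.e. 0.725 to 3 decimal places.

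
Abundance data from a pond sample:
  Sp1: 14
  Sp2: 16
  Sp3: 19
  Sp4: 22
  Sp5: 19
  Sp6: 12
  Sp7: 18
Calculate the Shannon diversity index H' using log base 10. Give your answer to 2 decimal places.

Total N = 14+16+19+22+19+12+18 = 120, so the proportions are 0.1167, 0.1333, 0.1583, 0.1833, 0.1583, 0.1, 0.15 (working shown to 4 dp, full precision carried).
Each pᵢ log₁₀ pᵢ term: 0.1167×(-0.9331)=-0.1089, 0.1333×(-0.8751)=-0.1167, 0.1583×(-0.8004)=-0.1267, 0.1833×(-0.7368)=-0.1351, 0.1583×(-0.8004)=-0.1267, 0.1×(-1.0000)=-0.1000, 0.15×(-0.8239)=-0.1236.
Sum = -0.8377, so H' = 0.84.

0.84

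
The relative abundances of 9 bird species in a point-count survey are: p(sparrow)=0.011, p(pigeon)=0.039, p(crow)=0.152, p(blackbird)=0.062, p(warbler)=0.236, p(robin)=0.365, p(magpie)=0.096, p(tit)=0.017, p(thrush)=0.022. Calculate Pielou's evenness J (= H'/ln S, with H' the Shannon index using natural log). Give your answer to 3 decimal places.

H' = −Σ pᵢ ln pᵢ = −((-0.04961) + (-0.12652) + (-0.28635) + (-0.17240) + (-0.34077) + (-0.36787) + (-0.22497) + (-0.06927) + (-0.08397)) = 1.72172 (working shown to 5 dp, full precision carried).
With S = 9 species, ln S = 2.19722, so J = 1.72172/2.19722 = 0.78359, i.e. 0.784 to 3 decimal places.

0.784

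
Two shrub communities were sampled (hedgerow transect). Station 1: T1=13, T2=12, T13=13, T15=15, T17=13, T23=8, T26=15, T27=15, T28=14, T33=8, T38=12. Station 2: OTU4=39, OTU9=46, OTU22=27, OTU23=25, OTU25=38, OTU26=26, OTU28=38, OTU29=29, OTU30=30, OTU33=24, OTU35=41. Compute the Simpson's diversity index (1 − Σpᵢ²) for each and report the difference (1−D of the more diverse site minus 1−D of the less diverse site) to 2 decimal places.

Station 1: N=138, proportions 0.0942, 0.087, 0.0942, 0.1087, 0.0942, 0.058, 0.1087, 0.1087, 0.1014, 0.058, 0.087, giving 1−D = 0.9058 (working shown to 4 dp, full precision carried).
Station 2: N=363, proportions 0.1074, 0.1267, 0.0744, 0.0689, 0.1047, 0.0716, 0.1047, 0.0799, 0.0826, 0.0661, 0.1129, giving 1−D = 0.9047.
Difference = |0.9058 − 0.9047| = 0.0011, i.e. 0.00 to 2 decimal places.

0.00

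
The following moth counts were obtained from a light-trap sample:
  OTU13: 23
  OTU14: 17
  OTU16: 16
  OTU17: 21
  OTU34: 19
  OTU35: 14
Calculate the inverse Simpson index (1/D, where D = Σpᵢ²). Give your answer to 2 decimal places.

5.84

Total N = 23+17+16+21+19+14 = 110, so the proportions are 0.209091, 0.154545, 0.145455, 0.190909, 0.172727, 0.127273 (working shown to 6 dp, full precision carried).
D = 0.209091² + 0.154545² + 0.145455² + 0.190909² + 0.172727² + 0.127273² = 0.043719 + 0.023884 + 0.021157 + 0.036446 + 0.029835 + 0.016198 = 0.171240.
So 1/D = 5.8398, i.e. 5.84 to 2 decimal places.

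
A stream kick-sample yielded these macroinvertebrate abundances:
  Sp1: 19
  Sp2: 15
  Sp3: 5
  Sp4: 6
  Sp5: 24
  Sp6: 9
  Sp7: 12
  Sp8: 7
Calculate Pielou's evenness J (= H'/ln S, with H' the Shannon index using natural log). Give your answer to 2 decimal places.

Total N = 19+15+5+6+24+9+12+7 = 97, so the proportions are 0.1959, 0.1546, 0.0515, 0.0619, 0.2474, 0.0928, 0.1237, 0.0722 (working shown to 4 dp, full precision carried).
H' = −Σ pᵢ ln pᵢ = −((-0.3193) + (-0.2887) + (-0.1528) + (-0.1721) + (-0.3456) + (-0.2206) + (-0.2585) + (-0.1897)) = 1.9474.
With S = 8 species, ln S = 2.0794, so J = 1.9474/2.0794 = 0.9365, i.e. 0.94 to 2 decimal places.

0.94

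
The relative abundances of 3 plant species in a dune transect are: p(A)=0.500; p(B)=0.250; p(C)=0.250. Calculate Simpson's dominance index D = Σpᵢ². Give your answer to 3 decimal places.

D = 0.5² + 0.25² + 0.25² = 0.25000 + 0.06250 + 0.06250 = 0.37500 (working shown to 5 dp, full precision carried).
To 3 decimal places, D = 0.375.

0.375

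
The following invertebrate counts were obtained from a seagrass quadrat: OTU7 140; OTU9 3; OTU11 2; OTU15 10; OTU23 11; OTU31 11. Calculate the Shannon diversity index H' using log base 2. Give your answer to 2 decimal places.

1.17

Total N = 140+3+2+10+11+11 = 177, so the proportions are 0.791, 0.0169, 0.0113, 0.0565, 0.0621, 0.0621 (working shown to 4 dp, full precision carried).
Each pᵢ log₂ pᵢ term: 0.791×(-0.3383)=-0.2676, 0.0169×(-5.8826)=-0.0997, 0.0113×(-6.4676)=-0.0731, 0.0565×(-4.1457)=-0.2342, 0.0621×(-4.0082)=-0.2491, 0.0621×(-4.0082)=-0.2491.
Sum = -1.1728, so H' = 1.17.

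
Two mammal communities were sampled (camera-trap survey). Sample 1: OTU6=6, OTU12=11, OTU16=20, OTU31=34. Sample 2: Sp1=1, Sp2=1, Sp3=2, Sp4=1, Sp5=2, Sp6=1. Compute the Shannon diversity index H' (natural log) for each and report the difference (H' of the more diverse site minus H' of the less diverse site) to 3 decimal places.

Sample 1: N=71, proportions 0.08451, 0.15493, 0.28169, 0.47887, giving H' = 1.20721 (working shown to 5 dp, full precision carried).
Sample 2: N=8, proportions 0.125, 0.125, 0.25, 0.125, 0.25, 0.125, giving H' = 1.73287.
Difference = |1.20721 − 1.73287| = 0.52566, i.e. 0.526 to 3 decimal places.

0.526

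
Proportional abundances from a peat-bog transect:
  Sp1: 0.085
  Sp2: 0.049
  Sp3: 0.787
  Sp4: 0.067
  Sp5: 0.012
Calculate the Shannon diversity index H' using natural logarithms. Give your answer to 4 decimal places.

0.7800

Each pᵢ ln pᵢ term (working shown to 6 dp, full precision carried): 0.085×(-2.465104)=-0.209534, 0.049×(-3.015935)=-0.147781, 0.787×(-0.239527)=-0.188508, 0.067×(-2.703063)=-0.181105, 0.012×(-4.422849)=-0.053074.
Sum = -0.780002, so H' = 0.7800.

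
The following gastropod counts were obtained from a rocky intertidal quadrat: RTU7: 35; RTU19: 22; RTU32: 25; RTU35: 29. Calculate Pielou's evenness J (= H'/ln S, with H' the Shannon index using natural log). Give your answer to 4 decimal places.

0.9891

Total N = 35+22+25+29 = 111, so the proportions are 0.315315, 0.198198, 0.225225, 0.261261 (working shown to 6 dp, full precision carried).
H' = −Σ pᵢ ln pᵢ = −((-0.363931) + (-0.320781) + (-0.335733) + (-0.350674)) = 1.371119.
With S = 4 species, ln S = 1.386294, so J = 1.371119/1.386294 = 0.989054, i.e. 0.9891 to 4 decimal places.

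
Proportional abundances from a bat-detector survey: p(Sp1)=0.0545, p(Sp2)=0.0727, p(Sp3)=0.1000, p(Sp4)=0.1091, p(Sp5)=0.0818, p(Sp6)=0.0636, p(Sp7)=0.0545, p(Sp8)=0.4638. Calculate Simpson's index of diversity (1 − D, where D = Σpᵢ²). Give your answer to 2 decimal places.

D = 0.0545² + 0.0727² + 0.1² + 0.1091² + 0.0818² + 0.0636² + 0.0545² + 0.4638² = 0.0030 + 0.0053 + 0.0100 + 0.0119 + 0.0067 + 0.0040 + 0.0030 + 0.2151 = 0.2590 (working shown to 4 dp, full precision carried).
So 1 − D = 0.7410, i.e. 0.74 to 2 decimal places.

0.74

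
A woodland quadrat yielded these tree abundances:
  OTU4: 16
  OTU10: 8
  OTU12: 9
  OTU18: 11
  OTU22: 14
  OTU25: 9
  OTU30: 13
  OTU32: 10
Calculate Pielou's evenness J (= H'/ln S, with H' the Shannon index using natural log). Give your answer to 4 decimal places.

Total N = 16+8+9+11+14+9+13+10 = 90, so the proportions are 0.177778, 0.088889, 0.1, 0.122222, 0.155556, 0.1, 0.144444, 0.111111 (working shown to 6 dp, full precision carried).
H' = −Σ pᵢ ln pᵢ = −((-0.307062) + (-0.215144) + (-0.230259) + (-0.256901) + (-0.289450) + (-0.230259) + (-0.279480) + (-0.244136)) = 2.052689.
With S = 8 species, ln S = 2.079442, so J = 2.052689/2.079442 = 0.987135, i.e. 0.9871 to 4 decimal places.

0.9871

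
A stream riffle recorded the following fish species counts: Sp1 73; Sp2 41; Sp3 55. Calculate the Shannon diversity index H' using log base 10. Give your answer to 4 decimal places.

0.4654

Total N = 73+41+55 = 169, so the proportions are 0.431953, 0.242604, 0.325444 (working shown to 6 dp, full precision carried).
Each pᵢ log₁₀ pᵢ term: 0.431953×(-0.364564)=-0.157474, 0.242604×(-0.615103)=-0.149226, 0.325444×(-0.487524)=-0.158662.
Sum = -0.465362, so H' = 0.4654.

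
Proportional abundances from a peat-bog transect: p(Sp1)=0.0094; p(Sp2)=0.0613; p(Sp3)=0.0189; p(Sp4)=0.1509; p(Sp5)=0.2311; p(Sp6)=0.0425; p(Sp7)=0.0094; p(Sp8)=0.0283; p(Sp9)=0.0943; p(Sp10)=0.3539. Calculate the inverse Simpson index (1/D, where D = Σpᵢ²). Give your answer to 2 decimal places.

D = 0.0094² + 0.0613² + 0.0189² + 0.1509² + 0.2311² + 0.0425² + 0.0094² + 0.0283² + 0.0943² + 0.3539² = 0.000088 + 0.003758 + 0.000357 + 0.022771 + 0.053407 + 0.001806 + 0.000088 + 0.000801 + 0.008892 + 0.125245 = 0.217214 (working shown to 6 dp, full precision carried).
So 1/D = 4.6037, i.e. 4.60 to 2 decimal places.

4.60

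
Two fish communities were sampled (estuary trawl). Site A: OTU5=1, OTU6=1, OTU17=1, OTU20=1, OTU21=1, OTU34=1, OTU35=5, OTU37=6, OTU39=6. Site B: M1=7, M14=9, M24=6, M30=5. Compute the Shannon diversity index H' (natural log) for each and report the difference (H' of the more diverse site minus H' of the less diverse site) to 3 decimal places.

0.488

Site A: N=23, proportions 0.0434783, 0.0434783, 0.0434783, 0.0434783, 0.0434783, 0.0434783, 0.2173913, 0.2608696, 0.2608696, giving H' = 1.8507854 (working shown to 7 dp, full precision carried).
Site B: N=27, proportions 0.2592593, 0.3333333, 0.2222222, 0.1851852, giving H' = 1.3627206.
Difference = |1.8507854 − 1.3627206| = 0.4880648, i.e. 0.488 to 3 decimal places.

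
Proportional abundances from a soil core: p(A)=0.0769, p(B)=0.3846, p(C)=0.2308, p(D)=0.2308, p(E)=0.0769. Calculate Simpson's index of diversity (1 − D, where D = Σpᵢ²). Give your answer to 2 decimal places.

0.73

D = 0.0769² + 0.3846² + 0.2308² + 0.2308² + 0.0769² = 0.0059 + 0.1479 + 0.0533 + 0.0533 + 0.0059 = 0.2663 (working shown to 4 dp, full precision carried).
So 1 − D = 0.7337, i.e. 0.73 to 2 decimal places.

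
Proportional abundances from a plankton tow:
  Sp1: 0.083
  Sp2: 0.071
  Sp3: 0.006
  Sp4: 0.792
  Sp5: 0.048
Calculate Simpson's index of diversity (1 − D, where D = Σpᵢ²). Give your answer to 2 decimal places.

0.36

D = 0.083² + 0.071² + 0.006² + 0.792² + 0.048² = 0.0069 + 0.0050 + 0.0000 + 0.6273 + 0.0023 = 0.6415 (working shown to 4 dp, full precision carried).
So 1 − D = 0.3585, i.e. 0.36 to 2 decimal places.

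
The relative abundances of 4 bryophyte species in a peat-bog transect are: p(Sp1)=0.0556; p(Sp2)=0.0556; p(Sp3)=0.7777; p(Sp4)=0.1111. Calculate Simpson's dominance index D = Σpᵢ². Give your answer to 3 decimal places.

D = 0.0556² + 0.0556² + 0.7777² + 0.1111² = 0.00309 + 0.00309 + 0.60482 + 0.01234 = 0.62334 (working shown to 5 dp, full precision carried).
To 3 decimal places, D = 0.623.

0.623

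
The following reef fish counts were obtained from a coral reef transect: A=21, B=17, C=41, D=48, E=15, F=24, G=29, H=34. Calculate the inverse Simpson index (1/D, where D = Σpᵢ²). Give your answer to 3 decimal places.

Total N = 21+17+41+48+15+24+29+34 = 229, so the proportions are 0.0917031, 0.0742358, 0.1790393, 0.209607, 0.0655022, 0.1048035, 0.1266376, 0.1484716 (working shown to 7 dp, full precision carried).
D = 0.0917031² + 0.0742358² + 0.1790393² + 0.209607² + 0.0655022² + 0.1048035² + 0.1266376² + 0.1484716² = 0.0084095 + 0.0055110 + 0.0320551 + 0.0439351 + 0.0042905 + 0.0109838 + 0.0160371 + 0.0220438 = 0.1432658.
So 1/D = 6.98003, i.e. 6.980 to 3 decimal places.

6.980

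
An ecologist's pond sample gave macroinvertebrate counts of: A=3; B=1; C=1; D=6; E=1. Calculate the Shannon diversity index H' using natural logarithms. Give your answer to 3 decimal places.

1.314

Total N = 3+1+1+6+1 = 12, so the proportions are 0.25, 0.08333, 0.08333, 0.5, 0.08333 (working shown to 5 dp, full precision carried).
Each pᵢ ln pᵢ term: 0.25×(-1.38629)=-0.34657, 0.08333×(-2.48491)=-0.20708, 0.08333×(-2.48491)=-0.20708, 0.5×(-0.69315)=-0.34657, 0.08333×(-2.48491)=-0.20708.
Sum = -1.31437, so H' = 1.314.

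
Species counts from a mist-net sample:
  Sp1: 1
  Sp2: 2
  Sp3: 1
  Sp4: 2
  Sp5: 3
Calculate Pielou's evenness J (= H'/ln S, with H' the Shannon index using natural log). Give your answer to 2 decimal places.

0.95

Total N = 1+2+1+2+3 = 9, so the proportions are 0.1111, 0.2222, 0.1111, 0.2222, 0.3333 (working shown to 4 dp, full precision carried).
H' = −Σ pᵢ ln pᵢ = −((-0.2441) + (-0.3342) + (-0.2441) + (-0.3342) + (-0.3662)) = 1.5230.
With S = 5 species, ln S = 1.6094, so J = 1.5230/1.6094 = 0.9463, i.e. 0.95 to 2 decimal places.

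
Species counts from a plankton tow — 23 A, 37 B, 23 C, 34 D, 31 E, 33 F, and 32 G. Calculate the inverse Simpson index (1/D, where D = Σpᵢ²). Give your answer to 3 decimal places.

6.815

Total N = 23+37+23+34+31+33+32 = 213, so the proportions are 0.1079812, 0.1737089, 0.1079812, 0.1596244, 0.1455399, 0.1549296, 0.1502347 (working shown to 7 dp, full precision carried).
D = 0.1079812² + 0.1737089² + 0.1079812² + 0.1596244² + 0.1455399² + 0.1549296² + 0.1502347² = 0.0116599 + 0.0301748 + 0.0116599 + 0.0254800 + 0.0211819 + 0.0240032 + 0.0225705 = 0.1467301.
So 1/D = 6.81523, i.e. 6.815 to 3 decimal places.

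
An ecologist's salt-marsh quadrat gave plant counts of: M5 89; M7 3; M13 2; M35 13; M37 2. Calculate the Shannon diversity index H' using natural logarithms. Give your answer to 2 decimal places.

0.66

Total N = 89+3+2+13+2 = 109, so the proportions are 0.8165, 0.0275, 0.0183, 0.1193, 0.0183 (working shown to 4 dp, full precision carried).
Each pᵢ ln pᵢ term: 0.8165×(-0.2027)=-0.1655, 0.0275×(-3.5927)=-0.0989, 0.0183×(-3.9982)=-0.0734, 0.1193×(-2.1264)=-0.2536, 0.0183×(-3.9982)=-0.0734.
Sum = -0.6647, so H' = 0.66.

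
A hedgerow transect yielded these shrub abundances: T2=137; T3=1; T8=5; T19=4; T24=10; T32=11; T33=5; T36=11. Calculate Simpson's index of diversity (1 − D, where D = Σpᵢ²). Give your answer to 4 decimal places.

Total N = 137+1+5+4+10+11+5+11 = 184, so the proportions are 0.744565, 0.005435, 0.027174, 0.021739, 0.054348, 0.059783, 0.027174, 0.059783 (working shown to 6 dp, full precision carried).
D = 0.744565² + 0.005435² + 0.027174² + 0.021739² + 0.054348² + 0.059783² + 0.027174² + 0.059783² = 0.554377 + 0.000030 + 0.000738 + 0.000473 + 0.002954 + 0.003574 + 0.000738 + 0.003574 = 0.566458.
So 1 − D = 0.433542, i.e. 0.4335 to 4 decimal places.

0.4335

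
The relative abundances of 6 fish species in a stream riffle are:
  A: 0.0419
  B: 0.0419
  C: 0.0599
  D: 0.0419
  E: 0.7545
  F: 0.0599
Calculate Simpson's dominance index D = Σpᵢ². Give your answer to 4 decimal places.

0.5817

D = 0.0419² + 0.0419² + 0.0599² + 0.0419² + 0.7545² + 0.0599² = 0.001756 + 0.001756 + 0.003588 + 0.001756 + 0.569270 + 0.003588 = 0.581713 (working shown to 6 dp, full precision carried).
To 4 decimal places, D = 0.5817.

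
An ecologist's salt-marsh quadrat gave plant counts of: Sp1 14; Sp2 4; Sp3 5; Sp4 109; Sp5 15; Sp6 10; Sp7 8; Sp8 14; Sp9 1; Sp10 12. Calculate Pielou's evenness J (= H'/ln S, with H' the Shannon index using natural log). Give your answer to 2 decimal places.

Total N = 14+4+5+109+15+10+8+14+1+12 = 192, so the proportions are 0.0729, 0.0208, 0.026, 0.5677, 0.0781, 0.0521, 0.0417, 0.0729, 0.0052, 0.0625 (working shown to 4 dp, full precision carried).
H' = −Σ pᵢ ln pᵢ = −((-0.1909) + (-0.0807) + (-0.0950) + (-0.3214) + (-0.1992) + (-0.1539) + (-0.1324) + (-0.1909) + (-0.0274) + (-0.1733)) = 1.5651.
With S = 10 species, ln S = 2.3026, so J = 1.5651/2.3026 = 0.6797, i.e. 0.68 to 2 decimal places.

0.68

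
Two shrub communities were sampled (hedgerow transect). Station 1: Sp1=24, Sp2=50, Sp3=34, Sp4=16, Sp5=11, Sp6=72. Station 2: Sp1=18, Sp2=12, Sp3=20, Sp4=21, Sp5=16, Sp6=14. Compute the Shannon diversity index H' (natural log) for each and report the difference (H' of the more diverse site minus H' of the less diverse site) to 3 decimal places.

Station 1: N=207, proportions 0.11594, 0.24155, 0.16425, 0.07729, 0.05314, 0.34783, giving H' = 1.61084 (working shown to 5 dp, full precision carried).
Station 2: N=101, proportions 0.17822, 0.11881, 0.19802, 0.20792, 0.15842, 0.13861, giving H' = 1.77350.
Difference = |1.61084 − 1.77350| = 0.16266, i.e. 0.163 to 3 decimal places.

0.163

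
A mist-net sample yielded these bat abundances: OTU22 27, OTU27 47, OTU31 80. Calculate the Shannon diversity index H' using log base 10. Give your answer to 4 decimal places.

0.4376

Total N = 27+47+80 = 154, so the proportions are 0.175325, 0.305195, 0.519481 (working shown to 6 dp, full precision carried).
Each pᵢ log₁₀ pᵢ term: 0.175325×(-0.756157)=-0.132573, 0.305195×(-0.515423)=-0.157304, 0.519481×(-0.284431)=-0.147756.
Sum = -0.437634, so H' = 0.4376.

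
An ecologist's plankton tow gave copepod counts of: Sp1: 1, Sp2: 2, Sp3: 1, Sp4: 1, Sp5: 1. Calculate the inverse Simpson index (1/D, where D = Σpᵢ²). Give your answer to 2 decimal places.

4.50

Total N = 1+2+1+1+1 = 6, so the proportions are 0.166667, 0.333333, 0.166667, 0.166667, 0.166667 (working shown to 6 dp, full precision carried).
D = 0.166667² + 0.333333² + 0.166667² + 0.166667² + 0.166667² = 0.027778 + 0.111111 + 0.027778 + 0.027778 + 0.027778 = 0.222222.
So 1/D = 4.5000, i.e. 4.50 to 2 decimal places.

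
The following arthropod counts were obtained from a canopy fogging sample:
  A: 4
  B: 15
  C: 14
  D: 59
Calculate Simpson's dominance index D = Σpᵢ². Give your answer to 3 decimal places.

Total N = 4+15+14+59 = 92, so the proportions are 0.04348, 0.16304, 0.15217, 0.6413 (working shown to 5 dp, full precision carried).
D = 0.04348² + 0.16304² + 0.15217² + 0.6413² = 0.00189 + 0.02658 + 0.02316 + 0.41127 = 0.46290.
To 3 decimal places, D = 0.463.

0.463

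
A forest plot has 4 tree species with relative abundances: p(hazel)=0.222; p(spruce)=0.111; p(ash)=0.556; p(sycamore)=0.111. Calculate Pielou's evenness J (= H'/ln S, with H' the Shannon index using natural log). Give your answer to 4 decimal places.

H' = −Σ pᵢ ln pᵢ = −((-0.334127) + (-0.244003) + (-0.326365) + (-0.244003)) = 1.148498 (working shown to 6 dp, full precision carried).
With S = 4 species, ln S = 1.386294, so J = 1.148498/1.386294 = 0.828466, i.e. 0.8285 to 4 decimal places.

0.8285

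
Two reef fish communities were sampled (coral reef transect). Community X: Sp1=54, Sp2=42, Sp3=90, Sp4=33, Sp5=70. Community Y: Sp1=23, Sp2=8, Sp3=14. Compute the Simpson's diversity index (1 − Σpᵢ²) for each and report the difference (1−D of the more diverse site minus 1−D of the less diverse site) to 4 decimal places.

Community X: N=289, proportions 0.186851, 0.145329, 0.311419, 0.114187, 0.242215, giving 1−D = 0.775278 (working shown to 6 dp, full precision carried).
Community Y: N=45, proportions 0.511111, 0.177778, 0.311111, giving 1−D = 0.610370.
Difference = |0.775278 − 0.610370| = 0.164908, i.e. 0.1649 to 4 decimal places.

0.1649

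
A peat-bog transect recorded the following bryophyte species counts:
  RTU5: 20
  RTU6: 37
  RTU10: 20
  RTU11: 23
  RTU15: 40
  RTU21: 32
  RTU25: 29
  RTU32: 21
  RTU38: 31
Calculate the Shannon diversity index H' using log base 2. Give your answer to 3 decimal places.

Total N = 20+37+20+23+40+32+29+21+31 = 253, so the proportions are 0.07905, 0.14625, 0.07905, 0.09091, 0.1581, 0.12648, 0.11462, 0.083, 0.12253 (working shown to 5 dp, full precision carried).
Each pᵢ log₂ pᵢ term: 0.07905×(-3.66107)=-0.28941, 0.14625×(-2.77354)=-0.40562, 0.07905×(-3.66107)=-0.28941, 0.09091×(-3.45943)=-0.31449, 0.1581×(-2.66107)=-0.42072, 0.12648×(-2.98299)=-0.37730, 0.11462×(-3.12501)=-0.35820, 0.083×(-3.59068)=-0.29804, 0.12253×(-3.02880)=-0.37112.
Sum = -3.12431, so H' = 3.124.

3.124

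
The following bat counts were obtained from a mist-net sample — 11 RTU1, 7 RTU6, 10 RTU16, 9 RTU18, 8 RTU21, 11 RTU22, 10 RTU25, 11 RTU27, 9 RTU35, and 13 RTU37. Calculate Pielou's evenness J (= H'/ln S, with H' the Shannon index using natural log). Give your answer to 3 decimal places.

Total N = 11+7+10+9+8+11+10+11+9+13 = 99, so the proportions are 0.11111, 0.07071, 0.10101, 0.09091, 0.08081, 0.11111, 0.10101, 0.11111, 0.09091, 0.13131 (working shown to 5 dp, full precision carried).
H' = −Σ pᵢ ln pᵢ = −((-0.24414) + (-0.18732) + (-0.23157) + (-0.21799) + (-0.20329) + (-0.24414) + (-0.23157) + (-0.24414) + (-0.21799) + (-0.26659)) = 2.28872.
With S = 10 species, ln S = 2.30259, so J = 2.28872/2.30259 = 0.99398, i.e. 0.994 to 3 decimal places.

0.994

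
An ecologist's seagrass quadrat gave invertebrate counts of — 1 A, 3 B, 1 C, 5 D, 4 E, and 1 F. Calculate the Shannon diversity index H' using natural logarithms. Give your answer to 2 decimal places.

Total N = 1+3+1+5+4+1 = 15, so the proportions are 0.0667, 0.2, 0.0667, 0.3333, 0.2667, 0.0667 (working shown to 4 dp, full precision carried).
Each pᵢ ln pᵢ term: 0.0667×(-2.7081)=-0.1805, 0.2×(-1.6094)=-0.3219, 0.0667×(-2.7081)=-0.1805, 0.3333×(-1.0986)=-0.3662, 0.2667×(-1.3218)=-0.3525, 0.0667×(-2.7081)=-0.1805.
Sum = -1.5822, so H' = 1.58.

1.58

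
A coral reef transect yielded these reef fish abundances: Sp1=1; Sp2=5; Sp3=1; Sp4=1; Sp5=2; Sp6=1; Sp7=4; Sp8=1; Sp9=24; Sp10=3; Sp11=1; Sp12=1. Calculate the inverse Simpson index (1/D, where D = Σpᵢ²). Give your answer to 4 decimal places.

Total N = 1+5+1+1+2+1+4+1+24+3+1+1 = 45, so the proportions are 0.02222222, 0.11111111, 0.02222222, 0.02222222, 0.04444444, 0.02222222, 0.08888889, 0.02222222, 0.53333333, 0.06666667, 0.02222222, 0.02222222 (working shown to 8 dp, full precision carried).
D = 0.02222222² + 0.11111111² + 0.02222222² + 0.02222222² + 0.04444444² + 0.02222222² + 0.08888889² + 0.02222222² + 0.53333333² + 0.06666667² + 0.02222222² + 0.02222222² = 0.00049383 + 0.01234568 + 0.00049383 + 0.00049383 + 0.00197531 + 0.00049383 + 0.00790123 + 0.00049383 + 0.28444444 + 0.00444444 + 0.00049383 + 0.00049383 = 0.31456790.
So 1/D = 3.178964, i.e. 3.1790 to 4 decimal places.

3.1790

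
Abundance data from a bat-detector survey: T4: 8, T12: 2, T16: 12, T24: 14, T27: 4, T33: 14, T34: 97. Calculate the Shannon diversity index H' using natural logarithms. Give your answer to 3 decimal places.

Total N = 8+2+12+14+4+14+97 = 151, so the proportions are 0.05298, 0.01325, 0.07947, 0.09272, 0.02649, 0.09272, 0.64238 (working shown to 5 dp, full precision carried).
Each pᵢ ln pᵢ term: 0.05298×(-2.93784)=-0.15565, 0.01325×(-4.32413)=-0.05727, 0.07947×(-2.53237)=-0.20125, 0.09272×(-2.37822)=-0.22050, 0.02649×(-3.63099)=-0.09619, 0.09272×(-2.37822)=-0.22050, 0.64238×(-0.44257)=-0.28430.
Sum = -1.23565, so H' = 1.236.

1.236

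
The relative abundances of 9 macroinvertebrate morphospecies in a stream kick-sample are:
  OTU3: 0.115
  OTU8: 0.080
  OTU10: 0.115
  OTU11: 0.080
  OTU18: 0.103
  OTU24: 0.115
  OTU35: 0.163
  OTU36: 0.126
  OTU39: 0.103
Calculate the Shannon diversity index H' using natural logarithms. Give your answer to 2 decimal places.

Each pᵢ ln pᵢ term (working shown to 4 dp, full precision carried): 0.115×(-2.1628)=-0.2487, 0.08×(-2.5257)=-0.2021, 0.115×(-2.1628)=-0.2487, 0.08×(-2.5257)=-0.2021, 0.103×(-2.2730)=-0.2341, 0.115×(-2.1628)=-0.2487, 0.163×(-1.8140)=-0.2957, 0.126×(-2.0715)=-0.2610, 0.103×(-2.2730)=-0.2341.
Sum = -2.1752, so H' = 2.18.

2.18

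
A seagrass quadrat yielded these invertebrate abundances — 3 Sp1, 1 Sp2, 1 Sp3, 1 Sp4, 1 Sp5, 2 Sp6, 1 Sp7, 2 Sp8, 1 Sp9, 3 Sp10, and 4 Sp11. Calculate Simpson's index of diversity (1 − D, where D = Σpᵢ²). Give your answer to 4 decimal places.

0.8800

Total N = 3+1+1+1+1+2+1+2+1+3+4 = 20, so the proportions are 0.15, 0.05, 0.05, 0.05, 0.05, 0.1, 0.05, 0.1, 0.05, 0.15, 0.2 (working shown to 6 dp, full precision carried).
D = 0.15² + 0.05² + 0.05² + 0.05² + 0.05² + 0.1² + 0.05² + 0.1² + 0.05² + 0.15² + 0.2² = 0.022500 + 0.002500 + 0.002500 + 0.002500 + 0.002500 + 0.010000 + 0.002500 + 0.010000 + 0.002500 + 0.022500 + 0.040000 = 0.120000.
So 1 − D = 0.880000, i.e. 0.8800 to 4 decimal places.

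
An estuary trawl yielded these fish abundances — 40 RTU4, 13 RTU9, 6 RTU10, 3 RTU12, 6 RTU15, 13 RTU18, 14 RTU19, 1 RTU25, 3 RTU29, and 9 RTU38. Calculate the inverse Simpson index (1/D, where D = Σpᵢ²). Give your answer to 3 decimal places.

Total N = 40+13+6+3+6+13+14+1+3+9 = 108, so the proportions are 0.3703704, 0.1203704, 0.0555556, 0.0277778, 0.0555556, 0.1203704, 0.1296296, 0.0092593, 0.0277778, 0.0833333 (working shown to 7 dp, full precision carried).
D = 0.3703704² + 0.1203704² + 0.0555556² + 0.0277778² + 0.0555556² + 0.1203704² + 0.1296296² + 0.0092593² + 0.0277778² + 0.0833333² = 0.1371742 + 0.0144890 + 0.0030864 + 0.0007716 + 0.0030864 + 0.0144890 + 0.0168038 + 0.0000857 + 0.0007716 + 0.0069444 = 0.1977023.
So 1/D = 5.05811, i.e. 5.058 to 3 decimal places.

5.058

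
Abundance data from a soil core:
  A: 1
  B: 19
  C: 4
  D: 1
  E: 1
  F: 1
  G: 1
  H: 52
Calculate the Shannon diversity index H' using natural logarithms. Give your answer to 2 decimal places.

Total N = 1+19+4+1+1+1+1+52 = 80, so the proportions are 0.0125, 0.2375, 0.05, 0.0125, 0.0125, 0.0125, 0.0125, 0.65 (working shown to 4 dp, full precision carried).
Each pᵢ ln pᵢ term: 0.0125×(-4.3820)=-0.0548, 0.2375×(-1.4376)=-0.3414, 0.05×(-2.9957)=-0.1498, 0.0125×(-4.3820)=-0.0548, 0.0125×(-4.3820)=-0.0548, 0.0125×(-4.3820)=-0.0548, 0.0125×(-4.3820)=-0.0548, 0.65×(-0.4308)=-0.2800.
Sum = -1.0451, so H' = 1.05.

1.05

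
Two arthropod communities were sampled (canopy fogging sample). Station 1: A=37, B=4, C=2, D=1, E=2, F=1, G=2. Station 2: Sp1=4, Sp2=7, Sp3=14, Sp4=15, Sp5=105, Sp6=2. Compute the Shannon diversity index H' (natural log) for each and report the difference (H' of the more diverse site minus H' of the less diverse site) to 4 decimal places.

Station 1: N=49, proportions 0.755102, 0.0816327, 0.0408163, 0.0204082, 0.0408163, 0.0204082, 0.0408163, giving H' = 0.9671668 (working shown to 7 dp, full precision carried).
Station 2: N=147, proportions 0.0272109, 0.047619, 0.0952381, 0.1020408, 0.7142857, 0.0136054, giving H' = 0.9986895.
Difference = |0.9671668 − 0.9986895| = 0.0315227, i.e. 0.0315 to 4 decimal places.

0.0315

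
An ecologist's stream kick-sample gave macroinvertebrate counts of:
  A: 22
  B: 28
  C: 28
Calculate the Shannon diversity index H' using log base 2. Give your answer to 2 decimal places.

1.58

Total N = 22+28+28 = 78, so the proportions are 0.2821, 0.359, 0.359 (working shown to 4 dp, full precision carried).
Each pᵢ log₂ pᵢ term: 0.2821×(-1.8260)=-0.5150, 0.359×(-1.4780)=-0.5306, 0.359×(-1.4780)=-0.5306.
Sum = -1.5762, so H' = 1.58.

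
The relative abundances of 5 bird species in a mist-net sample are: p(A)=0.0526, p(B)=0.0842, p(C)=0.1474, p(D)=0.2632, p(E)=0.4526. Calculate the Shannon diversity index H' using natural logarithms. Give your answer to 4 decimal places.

1.3556

Each pᵢ ln pᵢ term (working shown to 6 dp, full precision carried): 0.0526×(-2.945039)=-0.154909, 0.0842×(-2.474560)=-0.208358, 0.1474×(-1.914605)=-0.282213, 0.2632×(-1.334841)=-0.351330, 0.4526×(-0.792747)=-0.358797.
Sum = -1.355607, so H' = 1.3556.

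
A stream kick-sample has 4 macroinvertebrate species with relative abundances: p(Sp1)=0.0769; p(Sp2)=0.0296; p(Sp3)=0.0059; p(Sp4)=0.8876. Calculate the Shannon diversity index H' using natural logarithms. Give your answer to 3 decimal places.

Each pᵢ ln pᵢ term (working shown to 5 dp, full precision carried): 0.0769×(-2.56525)=-0.19727, 0.0296×(-3.51998)=-0.10419, 0.0059×(-5.13280)=-0.03028, 0.8876×(-0.11923)=-0.10583.
Sum = -0.43757, so H' = 0.438.

0.438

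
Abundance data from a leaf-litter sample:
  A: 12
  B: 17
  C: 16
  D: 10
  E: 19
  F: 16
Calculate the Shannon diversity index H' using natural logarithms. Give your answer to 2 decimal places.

1.77

Total N = 12+17+16+10+19+16 = 90, so the proportions are 0.1333, 0.1889, 0.1778, 0.1111, 0.2111, 0.1778 (working shown to 4 dp, full precision carried).
Each pᵢ ln pᵢ term: 0.1333×(-2.0149)=-0.2687, 0.1889×(-1.6666)=-0.3148, 0.1778×(-1.7272)=-0.3071, 0.1111×(-2.1972)=-0.2441, 0.2111×(-1.5554)=-0.3284, 0.1778×(-1.7272)=-0.3071.
Sum = -1.7701, so H' = 1.77.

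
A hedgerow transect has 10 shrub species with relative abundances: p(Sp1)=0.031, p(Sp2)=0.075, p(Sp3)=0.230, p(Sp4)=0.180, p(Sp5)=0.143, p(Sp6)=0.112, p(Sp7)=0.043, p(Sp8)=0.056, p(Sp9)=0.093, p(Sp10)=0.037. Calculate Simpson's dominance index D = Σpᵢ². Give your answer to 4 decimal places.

D = 0.031² + 0.075² + 0.23² + 0.18² + 0.143² + 0.112² + 0.043² + 0.056² + 0.093² + 0.037² = 0.000961 + 0.005625 + 0.052900 + 0.032400 + 0.020449 + 0.012544 + 0.001849 + 0.003136 + 0.008649 + 0.001369 = 0.139882 (working shown to 6 dp, full precision carried).
To 4 decimal places, D = 0.1399.

0.1399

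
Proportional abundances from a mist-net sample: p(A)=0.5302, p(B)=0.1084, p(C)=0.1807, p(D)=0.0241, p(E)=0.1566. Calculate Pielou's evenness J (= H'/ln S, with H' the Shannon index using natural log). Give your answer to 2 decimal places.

0.79

H' = −Σ pᵢ ln pᵢ = −((-0.3364) + (-0.2409) + (-0.3092) + (-0.0898) + (-0.2903)) = 1.2666 (working shown to 4 dp, full precision carried).
With S = 5 species, ln S = 1.6094, so J = 1.2666/1.6094 = 0.7870, i.e. 0.79 to 2 decimal places.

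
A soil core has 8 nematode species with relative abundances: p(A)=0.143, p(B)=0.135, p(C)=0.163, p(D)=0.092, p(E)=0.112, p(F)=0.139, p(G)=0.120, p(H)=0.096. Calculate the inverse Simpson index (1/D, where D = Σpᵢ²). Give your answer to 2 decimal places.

D = 0.143² + 0.135² + 0.163² + 0.092² + 0.112² + 0.139² + 0.12² + 0.096² = 0.020449 + 0.018225 + 0.026569 + 0.008464 + 0.012544 + 0.019321 + 0.014400 + 0.009216 = 0.129188 (working shown to 6 dp, full precision carried).
So 1/D = 7.7407, i.e. 7.74 to 2 decimal places.

7.74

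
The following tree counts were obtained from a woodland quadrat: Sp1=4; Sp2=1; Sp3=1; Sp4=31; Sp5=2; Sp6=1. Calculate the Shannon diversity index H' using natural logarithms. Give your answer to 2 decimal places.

0.85

Total N = 4+1+1+31+2+1 = 40, so the proportions are 0.1, 0.025, 0.025, 0.775, 0.05, 0.025 (working shown to 4 dp, full precision carried).
Each pᵢ ln pᵢ term: 0.1×(-2.3026)=-0.2303, 0.025×(-3.6889)=-0.0922, 0.025×(-3.6889)=-0.0922, 0.775×(-0.2549)=-0.1975, 0.05×(-2.9957)=-0.1498, 0.025×(-3.6889)=-0.0922.
Sum = -0.8543, so H' = 0.85.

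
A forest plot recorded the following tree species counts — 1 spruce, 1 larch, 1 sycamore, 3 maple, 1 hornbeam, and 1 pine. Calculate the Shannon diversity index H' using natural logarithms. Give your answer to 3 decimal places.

Total N = 1+1+1+3+1+1 = 8, so the proportions are 0.125, 0.125, 0.125, 0.375, 0.125, 0.125 (working shown to 5 dp, full precision carried).
Each pᵢ ln pᵢ term: 0.125×(-2.07944)=-0.25993, 0.125×(-2.07944)=-0.25993, 0.125×(-2.07944)=-0.25993, 0.375×(-0.98083)=-0.36781, 0.125×(-2.07944)=-0.25993, 0.125×(-2.07944)=-0.25993.
Sum = -1.66746, so H' = 1.667.

1.667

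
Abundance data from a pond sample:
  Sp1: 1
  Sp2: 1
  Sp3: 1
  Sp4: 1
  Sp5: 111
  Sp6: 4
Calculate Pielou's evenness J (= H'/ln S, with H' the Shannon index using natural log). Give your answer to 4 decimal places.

Total N = 1+1+1+1+111+4 = 119, so the proportions are 0.008403, 0.008403, 0.008403, 0.008403, 0.932773, 0.033613 (working shown to 6 dp, full precision carried).
H' = −Σ pᵢ ln pᵢ = −((-0.040161) + (-0.040161) + (-0.040161) + (-0.040161) + (-0.064915) + (-0.114045)) = 0.339602.
With S = 6 species, ln S = 1.791759, so J = 0.339602/1.791759 = 0.189536, i.e. 0.1895 to 4 decimal places.

0.1895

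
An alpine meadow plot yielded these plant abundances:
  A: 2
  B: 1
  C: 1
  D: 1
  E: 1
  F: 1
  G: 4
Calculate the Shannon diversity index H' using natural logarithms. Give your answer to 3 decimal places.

Total N = 2+1+1+1+1+1+4 = 11, so the proportions are 0.18182, 0.09091, 0.09091, 0.09091, 0.09091, 0.09091, 0.36364 (working shown to 5 dp, full precision carried).
Each pᵢ ln pᵢ term: 0.18182×(-1.70475)=-0.30995, 0.09091×(-2.39790)=-0.21799, 0.09091×(-2.39790)=-0.21799, 0.09091×(-2.39790)=-0.21799, 0.09091×(-2.39790)=-0.21799, 0.09091×(-2.39790)=-0.21799, 0.36364×(-1.01160)=-0.36785.
Sum = -1.76776, so H' = 1.768.

1.768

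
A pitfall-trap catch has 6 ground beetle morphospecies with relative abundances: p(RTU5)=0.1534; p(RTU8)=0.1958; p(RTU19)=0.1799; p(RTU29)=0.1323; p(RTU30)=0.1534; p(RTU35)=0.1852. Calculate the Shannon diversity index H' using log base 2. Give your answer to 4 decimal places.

Each pᵢ log₂ pᵢ term (working shown to 6 dp, full precision carried): 0.1534×(-2.704630)=-0.414890, 0.1958×(-2.352547)=-0.460629, 0.1799×(-2.474733)=-0.445204, 0.1323×(-2.918115)=-0.386067, 0.1534×(-2.704630)=-0.414890, 0.1852×(-2.432844)=-0.450563.
Sum = -2.572243, so H' = 2.5722.

2.5722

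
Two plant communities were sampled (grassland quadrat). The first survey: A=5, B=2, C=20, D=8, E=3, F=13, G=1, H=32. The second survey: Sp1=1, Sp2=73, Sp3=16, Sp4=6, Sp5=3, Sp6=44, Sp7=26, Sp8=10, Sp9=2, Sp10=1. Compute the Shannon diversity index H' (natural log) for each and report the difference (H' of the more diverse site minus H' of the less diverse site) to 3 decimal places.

The first survey: N=84, proportions 0.05952, 0.02381, 0.2381, 0.09524, 0.03571, 0.15476, 0.0119, 0.38095, giving H' = 1.65073 (working shown to 5 dp, full precision carried).
The second survey: N=182, proportions 0.00549, 0.4011, 0.08791, 0.03297, 0.01648, 0.24176, 0.14286, 0.05495, 0.01099, 0.00549, giving H' = 1.64775.
Difference = |1.65073 − 1.64775| = 0.00298, i.e. 0.003 to 3 decimal places.

0.003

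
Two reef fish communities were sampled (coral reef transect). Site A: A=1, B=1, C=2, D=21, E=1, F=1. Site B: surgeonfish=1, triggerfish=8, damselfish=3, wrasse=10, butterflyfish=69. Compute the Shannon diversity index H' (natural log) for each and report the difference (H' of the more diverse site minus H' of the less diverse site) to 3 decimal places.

0.048

Site A: N=27, proportions 0.03704, 0.03704, 0.07407, 0.77778, 0.03704, 0.03704, giving H' = 0.87653 (working shown to 5 dp, full precision carried).
Site B: N=91, proportions 0.01099, 0.08791, 0.03297, 0.10989, 0.75824, giving H' = 0.82833.
Difference = |0.87653 − 0.82833| = 0.04820, i.e. 0.048 to 3 decimal places.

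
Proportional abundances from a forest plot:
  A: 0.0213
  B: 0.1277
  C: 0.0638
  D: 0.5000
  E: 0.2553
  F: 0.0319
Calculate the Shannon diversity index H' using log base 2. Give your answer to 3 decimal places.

Each pᵢ log₂ pᵢ term (working shown to 5 dp, full precision carried): 0.0213×(-5.55300)=-0.11828, 0.1277×(-2.96917)=-0.37916, 0.0638×(-3.97030)=-0.25331, 0.5×(-1.00000)=-0.50000, 0.2553×(-1.96973)=-0.50287, 0.0319×(-4.97030)=-0.15855.
Sum = -1.91217, so H' = 1.912.

1.912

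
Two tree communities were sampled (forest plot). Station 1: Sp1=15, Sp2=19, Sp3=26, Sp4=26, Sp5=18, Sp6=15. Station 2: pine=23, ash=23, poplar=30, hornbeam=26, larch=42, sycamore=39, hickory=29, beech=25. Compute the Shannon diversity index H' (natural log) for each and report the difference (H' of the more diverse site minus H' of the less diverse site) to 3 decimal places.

Station 1: N=119, proportions 0.12605, 0.159664, 0.218487, 0.218487, 0.151261, 0.12605, giving H' = 1.765396 (working shown to 6 dp, full precision carried).
Station 2: N=237, proportions 0.097046, 0.097046, 0.126582, 0.109705, 0.177215, 0.164557, 0.122363, 0.105485, giving H' = 2.054711.
Difference = |1.765396 − 2.054711| = 0.289315, i.e. 0.289 to 3 decimal places.

0.289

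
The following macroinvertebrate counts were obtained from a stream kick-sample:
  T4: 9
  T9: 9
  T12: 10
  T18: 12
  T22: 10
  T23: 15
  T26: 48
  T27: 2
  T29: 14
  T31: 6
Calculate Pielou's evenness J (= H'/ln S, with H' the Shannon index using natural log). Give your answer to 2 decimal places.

0.87

Total N = 9+9+10+12+10+15+48+2+14+6 = 135, so the proportions are 0.0667, 0.0667, 0.0741, 0.0889, 0.0741, 0.1111, 0.3556, 0.0148, 0.1037, 0.0444 (working shown to 4 dp, full precision carried).
H' = −Σ pᵢ ln pᵢ = −((-0.1805) + (-0.1805) + (-0.1928) + (-0.2151) + (-0.1928) + (-0.2441) + (-0.3677) + (-0.0624) + (-0.2350) + (-0.1384)) = 2.0094.
With S = 10 species, ln S = 2.3026, so J = 2.0094/2.3026 = 0.8727, i.e. 0.87 to 2 decimal places.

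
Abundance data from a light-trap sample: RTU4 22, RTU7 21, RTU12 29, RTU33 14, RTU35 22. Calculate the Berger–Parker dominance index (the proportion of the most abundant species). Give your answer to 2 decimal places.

0.27

Total N = 22+21+29+14+22 = 108, so the proportions are 0.2037, 0.1944, 0.2685, 0.1296, 0.2037 (working shown to 4 dp, full precision carried).
The largest proportion is 0.2685, i.e. d = 0.27 to 2 decimal places.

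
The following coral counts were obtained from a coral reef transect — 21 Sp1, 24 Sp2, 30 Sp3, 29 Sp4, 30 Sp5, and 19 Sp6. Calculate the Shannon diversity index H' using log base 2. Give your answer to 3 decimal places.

2.563

Total N = 21+24+30+29+30+19 = 153, so the proportions are 0.13725, 0.15686, 0.19608, 0.18954, 0.19608, 0.12418 (working shown to 5 dp, full precision carried).
Each pᵢ log₂ pᵢ term: 0.13725×(-2.86507)=-0.39324, 0.15686×(-2.67243)=-0.41920, 0.19608×(-2.35050)=-0.46088, 0.18954×(-2.39941)=-0.45479, 0.19608×(-2.35050)=-0.46088, 0.12418×(-3.00946)=-0.37372.
Sum = -2.56273, so H' = 2.563.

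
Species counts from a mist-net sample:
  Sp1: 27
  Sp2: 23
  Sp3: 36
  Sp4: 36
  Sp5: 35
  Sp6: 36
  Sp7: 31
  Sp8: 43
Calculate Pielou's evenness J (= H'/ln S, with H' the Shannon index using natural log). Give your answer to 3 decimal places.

0.993

Total N = 27+23+36+36+35+36+31+43 = 267, so the proportions are 0.10112, 0.08614, 0.13483, 0.13483, 0.13109, 0.13483, 0.1161, 0.16105 (working shown to 5 dp, full precision carried).
H' = −Σ pᵢ ln pᵢ = −((-0.23172) + (-0.21120) + (-0.27017) + (-0.27017) + (-0.26635) + (-0.27017) + (-0.25000) + (-0.29408)) = 2.06385.
With S = 8 species, ln S = 2.07944, so J = 2.06385/2.07944 = 0.99250, i.e. 0.993 to 3 decimal places.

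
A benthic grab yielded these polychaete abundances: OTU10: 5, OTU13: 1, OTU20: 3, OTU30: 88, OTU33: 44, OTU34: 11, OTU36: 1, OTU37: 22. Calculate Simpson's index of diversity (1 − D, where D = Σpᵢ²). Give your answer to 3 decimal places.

0.663

Total N = 5+1+3+88+44+11+1+22 = 175, so the proportions are 0.02857, 0.00571, 0.01714, 0.50286, 0.25143, 0.06286, 0.00571, 0.12571 (working shown to 5 dp, full precision carried).
D = 0.02857² + 0.00571² + 0.01714² + 0.50286² + 0.25143² + 0.06286² + 0.00571² + 0.12571² = 0.00082 + 0.00003 + 0.00029 + 0.25287 + 0.06322 + 0.00395 + 0.00003 + 0.01580 = 0.33701.
So 1 − D = 0.66299, i.e. 0.663 to 3 decimal places.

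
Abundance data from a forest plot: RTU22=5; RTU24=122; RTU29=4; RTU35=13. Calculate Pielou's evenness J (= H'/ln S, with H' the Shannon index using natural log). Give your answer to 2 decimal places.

Total N = 5+122+4+13 = 144, so the proportions are 0.0347, 0.8472, 0.0278, 0.0903 (working shown to 4 dp, full precision carried).
H' = −Σ pᵢ ln pᵢ = −((-0.1167) + (-0.1405) + (-0.0995) + (-0.2171)) = 0.5738.
With S = 4 species, ln S = 1.3863, so J = 0.5738/1.3863 = 0.4139, i.e. 0.41 to 2 decimal places.

0.41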